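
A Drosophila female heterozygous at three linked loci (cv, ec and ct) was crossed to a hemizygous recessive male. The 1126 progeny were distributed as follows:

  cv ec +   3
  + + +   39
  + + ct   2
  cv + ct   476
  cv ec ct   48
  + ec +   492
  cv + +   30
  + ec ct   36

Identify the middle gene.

cv

The two most frequent reciprocal classes, + ec + and cv + ct, are the parental types, so the F1 was + ec + / cv + ct.
The two rarest classes, cv ec + and + + ct, are the double crossovers. Comparing them with the parentals, only the cv allele has switched, so cv is the middle locus and the order is ct – cv – ec.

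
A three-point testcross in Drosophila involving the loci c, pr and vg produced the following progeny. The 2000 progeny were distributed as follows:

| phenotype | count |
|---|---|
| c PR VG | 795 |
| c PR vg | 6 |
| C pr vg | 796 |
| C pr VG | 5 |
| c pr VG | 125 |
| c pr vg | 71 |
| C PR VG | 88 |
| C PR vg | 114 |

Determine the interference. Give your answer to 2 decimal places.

0.48

The two most frequent reciprocal classes, c PR VG and C pr vg, are the parental types, so the F1 was c PR VG / C pr vg.
The two rarest classes, c PR vg and C pr VG, are the double crossovers. Comparing them with the parentals, only the vg allele has switched, so vg is the middle locus and the order is c – vg – pr.
c–vg: (159 + 11)/2000 = 0.0850; vg–pr: (239 + 11)/2000 = 0.1250.
Expected DCO frequency = 0.0850 × 0.1250 ≈ 0.01063; observed = 11/2000 ≈ 0.00550.
Coefficient of coincidence = 0.00550/0.01063 ≈ 0.52; interference = 1 − 0.52 = 0.48.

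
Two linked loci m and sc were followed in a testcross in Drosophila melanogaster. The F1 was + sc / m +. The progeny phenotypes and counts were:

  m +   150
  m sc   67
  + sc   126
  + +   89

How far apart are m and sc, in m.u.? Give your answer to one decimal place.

The recombinant classes are + + and m sc: 89 + 67 = 156.
Recombination frequency = 156/432 = 0.3611 ≈ 36.1%, i.e. 36.1 m.u.

36.1 m.u.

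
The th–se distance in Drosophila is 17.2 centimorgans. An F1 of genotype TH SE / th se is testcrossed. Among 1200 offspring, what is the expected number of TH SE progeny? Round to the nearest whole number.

497

A map distance of 17.2 centimorgans corresponds to a recombination frequency of 0.172.
The F1 is TH SE / th se, so TH SE is a parental gamete class with expected frequency (1 − r)/2 = 0.828/2 = 0.4140.
Expected number = 0.4140 × 1200 = 496.80 ≈ 497.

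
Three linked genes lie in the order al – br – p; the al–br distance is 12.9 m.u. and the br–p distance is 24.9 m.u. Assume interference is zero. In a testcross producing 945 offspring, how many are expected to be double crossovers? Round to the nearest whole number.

Map distances give recombination frequencies of 0.129 and 0.249 for the two intervals.
With no interference, expected double-crossover frequency = 0.129 × 0.249 = 0.03212.
Expected number = 0.03212 × 945 = 30.35 ≈ 30.

30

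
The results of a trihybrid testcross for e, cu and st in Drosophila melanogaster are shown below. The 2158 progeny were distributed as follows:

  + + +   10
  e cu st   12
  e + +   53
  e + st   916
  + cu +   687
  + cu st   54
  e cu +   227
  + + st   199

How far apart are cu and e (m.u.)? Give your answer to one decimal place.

20.8 m.u.

The two most frequent reciprocal classes, e + st and + cu +, are the parental types, so the F1 was e + st / + cu +.
The two rarest classes, e cu st and + + +, are the double crossovers. Comparing them with the parentals, only the cu allele has switched, so cu is the middle locus and the order is e – cu – st.
Crossovers in the e–cu interval produce the single-crossover classes + + st and e cu + (199 + 227 = 426) plus the double crossovers (22).
RF(e–cu) = (426 + 22) / 2158 = 448/2158 = 0.2076 → 20.8 m.u.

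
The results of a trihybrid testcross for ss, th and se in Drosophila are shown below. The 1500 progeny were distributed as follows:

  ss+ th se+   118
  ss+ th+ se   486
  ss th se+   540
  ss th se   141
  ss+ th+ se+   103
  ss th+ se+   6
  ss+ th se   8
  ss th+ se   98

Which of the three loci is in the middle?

th

The two most frequent reciprocal classes, ss+ th+ se and ss th se+, are the parental types, so the F1 was ss+ th+ se / ss th se+.
The two rarest classes, ss+ th se and ss th+ se+, are the double crossovers. Comparing them with the parentals, only the th allele has switched, so th is the middle locus and the order is ss – th – se.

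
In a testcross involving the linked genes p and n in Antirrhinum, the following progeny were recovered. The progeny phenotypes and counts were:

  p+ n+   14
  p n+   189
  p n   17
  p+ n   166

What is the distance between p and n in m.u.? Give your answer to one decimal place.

The two most frequent classes, p+ n (166) and p n+ (189), are the parental types, so the F1 was p+ n / p n+.
The recombinant classes are p+ n+ and p n: 14 + 17 = 31.
Recombination frequency = 31/386 = 0.0803 ≈ 8.0%, i.e. 8.0 m.u.

8.0 m.u.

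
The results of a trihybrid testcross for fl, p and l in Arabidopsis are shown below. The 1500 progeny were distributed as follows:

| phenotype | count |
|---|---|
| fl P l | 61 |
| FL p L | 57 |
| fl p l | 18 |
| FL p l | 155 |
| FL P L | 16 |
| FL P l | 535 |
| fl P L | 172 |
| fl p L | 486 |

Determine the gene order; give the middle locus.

The two most frequent reciprocal classes, FL P l and fl p L, are the parental types, so the F1 was FL P l / fl p L.
The two rarest classes, FL P L and fl p l, are the double crossovers. Comparing them with the parentals, only the l allele has switched, so l is the middle locus and the order is p – l – fl.

l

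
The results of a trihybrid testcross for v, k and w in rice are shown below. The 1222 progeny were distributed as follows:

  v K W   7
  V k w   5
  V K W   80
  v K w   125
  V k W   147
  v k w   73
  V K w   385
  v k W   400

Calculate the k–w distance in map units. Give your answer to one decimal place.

The two most frequent reciprocal classes, v k W and V K w, are the parental types, so the F1 was v k W / V K w.
The two rarest classes, v K W and V k w, are the double crossovers. Comparing them with the parentals, only the k allele has switched, so k is the middle locus and the order is v – k – w.
Crossovers in the k–w interval produce the single-crossover classes v k w and V K W (73 + 80 = 153) plus the double crossovers (12).
RF(k–w) = (153 + 12) / 1222 = 165/1222 = 0.1350 → 13.5 map units.

13.5 map units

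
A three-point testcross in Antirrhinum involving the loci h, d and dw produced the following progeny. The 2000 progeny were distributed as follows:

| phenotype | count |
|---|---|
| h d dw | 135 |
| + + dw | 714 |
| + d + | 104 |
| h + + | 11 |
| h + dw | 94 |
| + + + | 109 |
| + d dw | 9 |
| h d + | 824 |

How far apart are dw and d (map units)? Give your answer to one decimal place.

13.2 map units

The two most frequent reciprocal classes, h d + and + + dw, are the parental types, so the F1 was h d + / + + dw.
The two rarest classes, h + + and + d dw, are the double crossovers. Comparing them with the parentals, only the d allele has switched, so d is the middle locus and the order is dw – d – h.
Crossovers in the dw–d interval produce the single-crossover classes h d dw and + + + (135 + 109 = 244) plus the double crossovers (20).
RF(dw–d) = (244 + 20) / 2000 = 264/2000 = 0.1320 → 13.2 map units.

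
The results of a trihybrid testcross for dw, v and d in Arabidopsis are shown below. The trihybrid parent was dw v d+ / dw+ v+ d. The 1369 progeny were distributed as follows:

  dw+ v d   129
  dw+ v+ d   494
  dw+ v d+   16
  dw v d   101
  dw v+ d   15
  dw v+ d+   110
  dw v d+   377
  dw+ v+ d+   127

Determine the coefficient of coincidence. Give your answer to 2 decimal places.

The two rarest classes, dw+ v d+ and dw v+ d, are the double crossovers. Comparing them with the parentals, only the dw allele has switched, so dw is the middle locus and the order is d – dw – v.
d–dw: (228 + 31)/1369 = 0.1892; dw–v: (239 + 31)/1369 = 0.1972.
Expected DCO frequency = 0.1892 × 0.1972 ≈ 0.03731; observed = 31/1369 ≈ 0.02264.
Coefficient of coincidence = 0.02264/0.03731 ≈ 0.61.

0.61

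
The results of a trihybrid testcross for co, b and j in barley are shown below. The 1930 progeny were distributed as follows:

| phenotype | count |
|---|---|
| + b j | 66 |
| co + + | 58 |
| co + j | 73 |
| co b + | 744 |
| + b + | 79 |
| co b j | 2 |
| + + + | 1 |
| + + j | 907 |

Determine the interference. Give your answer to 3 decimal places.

0.706

The two most frequent reciprocal classes, + + j and co b +, are the parental types, so the F1 was + + j / co b +.
The two rarest classes, + + + and co b j, are the double crossovers. Comparing them with the parentals, only the j allele has switched, so j is the middle locus and the order is co – j – b.
co–j: (152 + 3)/1930 = 0.0803; j–b: (124 + 3)/1930 = 0.0658.
Expected DCO frequency = 0.0803 × 0.0658 ≈ 0.00528; observed = 3/1930 ≈ 0.00155.
Coefficient of coincidence = 0.00155/0.00528 ≈ 0.294; interference = 1 − 0.294 = 0.706.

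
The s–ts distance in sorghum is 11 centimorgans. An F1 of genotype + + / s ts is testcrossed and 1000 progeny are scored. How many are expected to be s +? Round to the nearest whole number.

55

A map distance of 11 centimorgans corresponds to a recombination frequency of 0.110.
The F1 is + + / s ts, so s + is a recombinant gamete class with expected frequency r/2 = 0.110/2 = 0.0550.
Expected number = 0.0550 × 1000 = 55.00 ≈ 55.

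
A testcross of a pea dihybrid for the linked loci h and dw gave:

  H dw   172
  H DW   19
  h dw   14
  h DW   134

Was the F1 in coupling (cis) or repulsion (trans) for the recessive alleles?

The two most frequent classes are H dw (172) and h DW (134); these are the parental (non-recombinant) types.
So the F1 carried H dw on one chromosome and h DW on the other — the recessive alleles are on opposite chromosomes (trans / repulsion).

trans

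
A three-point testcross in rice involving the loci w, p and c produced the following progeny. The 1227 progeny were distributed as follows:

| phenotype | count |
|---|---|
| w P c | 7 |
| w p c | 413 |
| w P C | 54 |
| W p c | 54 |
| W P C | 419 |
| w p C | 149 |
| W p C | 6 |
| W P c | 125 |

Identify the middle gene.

p

The two most frequent reciprocal classes, W P C and w p c, are the parental types, so the F1 was W P C / w p c.
The two rarest classes, W p C and w P c, are the double crossovers. Comparing them with the parentals, only the p allele has switched, so p is the middle locus and the order is w – p – c.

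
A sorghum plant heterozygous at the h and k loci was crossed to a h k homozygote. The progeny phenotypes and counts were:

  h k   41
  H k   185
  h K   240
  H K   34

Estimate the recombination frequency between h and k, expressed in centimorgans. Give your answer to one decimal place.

15.0 centimorgans

The two most frequent classes, H k (185) and h K (240), are the parental types, so the F1 was H k / h K.
The recombinant classes are H K and h k: 34 + 41 = 75.
Recombination frequency = 75/500 = 0.1500 ≈ 15.0%, i.e. 15.0 centimorgans.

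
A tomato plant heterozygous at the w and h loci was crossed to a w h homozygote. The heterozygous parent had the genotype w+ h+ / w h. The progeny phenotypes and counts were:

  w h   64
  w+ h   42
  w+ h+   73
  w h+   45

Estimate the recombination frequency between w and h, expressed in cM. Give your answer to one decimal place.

38.8 cM

The recombinant classes are w+ h and w h+: 42 + 45 = 87.
Recombination frequency = 87/224 = 0.3884 ≈ 38.8%, i.e. 38.8 cM.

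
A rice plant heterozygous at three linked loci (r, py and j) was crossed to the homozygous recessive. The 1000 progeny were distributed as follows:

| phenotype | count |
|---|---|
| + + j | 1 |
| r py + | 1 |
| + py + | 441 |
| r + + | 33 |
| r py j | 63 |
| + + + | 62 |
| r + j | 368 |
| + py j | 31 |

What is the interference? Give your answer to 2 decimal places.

The two most frequent reciprocal classes, + py + and r + j, are the parental types, so the F1 was + py + / r + j.
The two rarest classes, r py + and + + j, are the double crossovers. Comparing them with the parentals, only the r allele has switched, so r is the middle locus and the order is j – r – py.
j–r: (64 + 2)/1000 = 0.0660; r–py: (125 + 2)/1000 = 0.1270.
Expected DCO frequency = 0.0660 × 0.1270 ≈ 0.00838; observed = 2/1000 ≈ 0.00200.
Coefficient of coincidence = 0.00200/0.00838 ≈ 0.24; interference = 1 − 0.24 = 0.76.

0.76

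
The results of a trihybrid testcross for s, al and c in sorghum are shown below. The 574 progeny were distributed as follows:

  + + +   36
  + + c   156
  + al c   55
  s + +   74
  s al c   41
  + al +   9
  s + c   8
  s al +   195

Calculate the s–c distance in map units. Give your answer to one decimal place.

The two most frequent reciprocal classes, + + c and s al +, are the parental types, so the F1 was + + c / s al +.
The two rarest classes, s + c and + al +, are the double crossovers. Comparing them with the parentals, only the s allele has switched, so s is the middle locus and the order is c – s – al.
Crossovers in the c–s interval produce the single-crossover classes + + + and s al c (36 + 41 = 77) plus the double crossovers (17).
RF(c–s) = (77 + 17) / 574 = 94/574 = 0.1638 → 16.4 map units.

16.4 map units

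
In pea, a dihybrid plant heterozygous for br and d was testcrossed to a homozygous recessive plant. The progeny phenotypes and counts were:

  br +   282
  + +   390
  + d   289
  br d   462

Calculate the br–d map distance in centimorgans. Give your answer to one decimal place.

40.1 centimorgans

The two most frequent classes, + + (390) and br d (462), are the parental types, so the F1 was + + / br d.
The recombinant classes are + d and br +: 289 + 282 = 571.
Recombination frequency = 571/1423 = 0.4013 ≈ 40.1%, i.e. 40.1 centimorgans.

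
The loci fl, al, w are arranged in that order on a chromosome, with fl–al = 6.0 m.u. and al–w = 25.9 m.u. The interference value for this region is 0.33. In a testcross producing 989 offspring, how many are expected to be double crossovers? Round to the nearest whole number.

Map distances give recombination frequencies of 0.060 and 0.259 for the two intervals.
With interference 0.33 (so coincidence = 0.67), expected double-crossover frequency = 0.060 × 0.259 × 0.67 = 0.01041.
Expected number = 0.01041 × 989 = 10.30 ≈ 10.

10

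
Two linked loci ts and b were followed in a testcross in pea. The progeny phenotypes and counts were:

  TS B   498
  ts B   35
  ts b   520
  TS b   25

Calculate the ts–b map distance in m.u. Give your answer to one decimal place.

The two most frequent classes, TS B (498) and ts b (520), are the parental types, so the F1 was TS B / ts b.
The recombinant classes are TS b and ts B: 25 + 35 = 60.
Recombination frequency = 60/1078 = 0.0557 ≈ 5.6%, i.e. 5.6 m.u.

5.6 m.u.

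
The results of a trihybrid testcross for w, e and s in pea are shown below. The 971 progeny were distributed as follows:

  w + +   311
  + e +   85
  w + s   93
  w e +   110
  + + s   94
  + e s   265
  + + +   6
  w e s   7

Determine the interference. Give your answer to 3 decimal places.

The two most frequent reciprocal classes, w + + and + e s, are the parental types, so the F1 was w + + / + e s.
The two rarest classes, + + + and w e s, are the double crossovers. Comparing them with the parentals, only the w allele has switched, so w is the middle locus and the order is s – w – e.
s–w: (178 + 13)/971 = 0.1967; w–e: (204 + 13)/971 = 0.2235.
Expected DCO frequency = 0.1967 × 0.2235 ≈ 0.04396; observed = 13/971 ≈ 0.01339.
Coefficient of coincidence = 0.01339/0.04396 ≈ 0.305; interference = 1 − 0.305 = 0.695.

0.695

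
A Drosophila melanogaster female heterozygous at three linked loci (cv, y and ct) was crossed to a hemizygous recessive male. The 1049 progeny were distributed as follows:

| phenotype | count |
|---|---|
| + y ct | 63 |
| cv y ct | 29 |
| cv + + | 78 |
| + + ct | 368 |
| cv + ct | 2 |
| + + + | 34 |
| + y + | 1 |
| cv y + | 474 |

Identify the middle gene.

cv

The two most frequent reciprocal classes, + + ct and cv y +, are the parental types, so the F1 was + + ct / cv y +.
The two rarest classes, cv + ct and + y +, are the double crossovers. Comparing them with the parentals, only the cv allele has switched, so cv is the middle locus and the order is ct – cv – y.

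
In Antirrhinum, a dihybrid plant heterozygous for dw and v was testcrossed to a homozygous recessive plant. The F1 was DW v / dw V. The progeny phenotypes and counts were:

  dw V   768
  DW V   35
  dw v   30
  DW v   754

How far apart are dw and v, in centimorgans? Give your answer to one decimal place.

4.1 centimorgans

The recombinant classes are DW V and dw v: 35 + 30 = 65.
Recombination frequency = 65/1587 = 0.0410 ≈ 4.1%, i.e. 4.1 centimorgans.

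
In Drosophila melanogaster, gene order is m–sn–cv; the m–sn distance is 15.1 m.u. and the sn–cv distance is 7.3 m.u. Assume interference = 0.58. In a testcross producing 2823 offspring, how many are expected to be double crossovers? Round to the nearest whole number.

Map distances give recombination frequencies of 0.151 and 0.073 for the two intervals.
With interference 0.58 (so coincidence = 0.42), expected double-crossover frequency = 0.151 × 0.073 × 0.42 = 0.00463.
Expected number = 0.00463 × 2823 = 13.07 ≈ 13.

13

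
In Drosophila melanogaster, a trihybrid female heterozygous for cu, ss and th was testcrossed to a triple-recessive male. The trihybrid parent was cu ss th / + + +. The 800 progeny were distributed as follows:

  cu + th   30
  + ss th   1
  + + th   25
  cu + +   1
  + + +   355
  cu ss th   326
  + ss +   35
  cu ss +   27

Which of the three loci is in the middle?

cu

The two rarest classes, + ss th and cu + +, are the double crossovers. Comparing them with the parentals, only the cu allele has switched, so cu is the middle locus and the order is th – cu – ss.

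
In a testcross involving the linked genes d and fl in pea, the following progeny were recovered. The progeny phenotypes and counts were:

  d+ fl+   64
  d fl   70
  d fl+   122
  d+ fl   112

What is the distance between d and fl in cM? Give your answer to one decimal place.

36.4 cM

The two most frequent classes, d+ fl (112) and d fl+ (122), are the parental types, so the F1 was d+ fl / d fl+.
The recombinant classes are d+ fl+ and d fl: 64 + 70 = 134.
Recombination frequency = 134/368 = 0.3641 ≈ 36.4%, i.e. 36.4 cM.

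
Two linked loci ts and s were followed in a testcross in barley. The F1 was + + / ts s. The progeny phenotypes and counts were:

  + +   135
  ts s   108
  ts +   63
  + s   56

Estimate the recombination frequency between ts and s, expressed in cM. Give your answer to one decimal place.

32.9 cM

The recombinant classes are + s and ts +: 56 + 63 = 119.
Recombination frequency = 119/362 = 0.3287 ≈ 32.9%, i.e. 32.9 cM.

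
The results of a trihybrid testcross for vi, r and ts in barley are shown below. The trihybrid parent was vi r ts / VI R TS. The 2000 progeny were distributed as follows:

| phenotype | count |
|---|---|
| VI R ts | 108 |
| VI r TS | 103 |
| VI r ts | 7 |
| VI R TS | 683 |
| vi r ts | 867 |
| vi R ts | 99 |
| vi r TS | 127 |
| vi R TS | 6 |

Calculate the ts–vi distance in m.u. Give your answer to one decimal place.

The two rarest classes, VI r ts and vi R TS, are the double crossovers. Comparing them with the parentals, only the vi allele has switched, so vi is the middle locus and the order is r – vi – ts.
Crossovers in the vi–ts interval produce the single-crossover classes vi r TS and VI R ts (127 + 108 = 235) plus the double crossovers (13).
RF(vi–ts) = (235 + 13) / 2000 = 248/2000 = 0.1240 → 12.4 m.u.

12.4 m.u.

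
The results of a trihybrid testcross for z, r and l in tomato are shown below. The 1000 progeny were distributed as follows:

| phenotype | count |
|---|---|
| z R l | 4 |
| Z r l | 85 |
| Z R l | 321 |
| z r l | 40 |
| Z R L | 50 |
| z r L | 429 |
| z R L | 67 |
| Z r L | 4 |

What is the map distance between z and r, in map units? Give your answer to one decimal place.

The two most frequent reciprocal classes, z r L and Z R l, are the parental types, so the F1 was z r L / Z R l.
The two rarest classes, Z r L and z R l, are the double crossovers. Comparing them with the parentals, only the z allele has switched, so z is the middle locus and the order is r – z – l.
Crossovers in the r–z interval produce the single-crossover classes z R L and Z r l (67 + 85 = 152) plus the double crossovers (8).
RF(r–z) = (152 + 8) / 1000 = 160/1000 = 0.1600 → 16.0 map units.

16.0 map units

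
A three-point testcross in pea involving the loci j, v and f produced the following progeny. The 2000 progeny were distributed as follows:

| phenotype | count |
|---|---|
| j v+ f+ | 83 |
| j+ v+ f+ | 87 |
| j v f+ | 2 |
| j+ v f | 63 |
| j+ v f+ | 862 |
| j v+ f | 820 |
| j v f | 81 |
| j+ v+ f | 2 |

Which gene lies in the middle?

The two most frequent reciprocal classes, j+ v f+ and j v+ f, are the parental types, so the F1 was j+ v f+ / j v+ f.
The two rarest classes, j v f+ and j+ v+ f, are the double crossovers. Comparing them with the parentals, only the j allele has switched, so j is the middle locus and the order is v – j – f.

j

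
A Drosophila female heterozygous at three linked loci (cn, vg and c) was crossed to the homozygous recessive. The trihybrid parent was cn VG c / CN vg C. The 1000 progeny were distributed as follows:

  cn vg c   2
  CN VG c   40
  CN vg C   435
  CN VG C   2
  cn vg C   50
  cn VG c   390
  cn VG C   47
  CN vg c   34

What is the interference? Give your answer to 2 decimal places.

The two rarest classes, cn vg c and CN VG C, are the double crossovers. Comparing them with the parentals, only the vg allele has switched, so vg is the middle locus and the order is cn – vg – c.
cn–vg: (90 + 4)/1000 = 0.0940; vg–c: (81 + 4)/1000 = 0.0850.
Expected DCO frequency = 0.0940 × 0.0850 ≈ 0.00799; observed = 4/1000 ≈ 0.00400.
Coefficient of coincidence = 0.00400/0.00799 ≈ 0.50; interference = 1 − 0.50 = 0.50.

0.50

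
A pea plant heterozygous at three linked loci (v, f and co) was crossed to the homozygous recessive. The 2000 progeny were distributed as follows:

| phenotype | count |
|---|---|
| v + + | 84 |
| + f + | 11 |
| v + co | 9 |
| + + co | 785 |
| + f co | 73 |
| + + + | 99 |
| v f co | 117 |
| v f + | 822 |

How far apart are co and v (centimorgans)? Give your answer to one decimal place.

The two most frequent reciprocal classes, + + co and v f +, are the parental types, so the F1 was + + co / v f +.
The two rarest classes, v + co and + f +, are the double crossovers. Comparing them with the parentals, only the v allele has switched, so v is the middle locus and the order is co – v – f.
Crossovers in the co–v interval produce the single-crossover classes + + + and v f co (99 + 117 = 216) plus the double crossovers (20).
RF(co–v) = (216 + 20) / 2000 = 236/2000 = 0.1180 → 11.8 centimorgans.

11.8 centimorgans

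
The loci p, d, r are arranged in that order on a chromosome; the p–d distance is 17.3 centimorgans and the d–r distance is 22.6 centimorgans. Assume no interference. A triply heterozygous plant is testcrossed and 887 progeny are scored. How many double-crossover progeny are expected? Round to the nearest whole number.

Map distances give recombination frequencies of 0.173 and 0.226 for the two intervals.
With no interference, expected double-crossover frequency = 0.173 × 0.226 = 0.03910.
Expected number = 0.03910 × 887 = 34.68 ≈ 35.

35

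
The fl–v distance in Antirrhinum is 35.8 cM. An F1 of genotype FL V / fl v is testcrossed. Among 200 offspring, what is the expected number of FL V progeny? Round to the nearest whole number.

A map distance of 35.8 cM corresponds to a recombination frequency of 0.358.
The F1 is FL V / fl v, so FL V is a parental gamete class with expected frequency (1 − r)/2 = 0.642/2 = 0.3210.
Expected number = 0.3210 × 200 = 64.20 ≈ 64.

64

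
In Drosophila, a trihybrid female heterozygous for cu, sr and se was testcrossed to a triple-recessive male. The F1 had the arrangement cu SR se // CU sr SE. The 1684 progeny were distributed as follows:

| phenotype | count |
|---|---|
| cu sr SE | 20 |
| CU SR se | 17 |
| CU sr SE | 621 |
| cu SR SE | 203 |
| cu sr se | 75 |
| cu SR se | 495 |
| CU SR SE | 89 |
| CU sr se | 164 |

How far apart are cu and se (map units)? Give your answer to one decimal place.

The two rarest classes, CU SR se and cu sr SE, are the double crossovers. Comparing them with the parentals, only the cu allele has switched, so cu is the middle locus and the order is se – cu – sr.
Crossovers in the se–cu interval produce the single-crossover classes cu SR SE and CU sr se (203 + 164 = 367) plus the double crossovers (37).
RF(se–cu) = (367 + 37) / 1684 = 404/1684 = 0.2399 → 24.0 map units.

24.0 map units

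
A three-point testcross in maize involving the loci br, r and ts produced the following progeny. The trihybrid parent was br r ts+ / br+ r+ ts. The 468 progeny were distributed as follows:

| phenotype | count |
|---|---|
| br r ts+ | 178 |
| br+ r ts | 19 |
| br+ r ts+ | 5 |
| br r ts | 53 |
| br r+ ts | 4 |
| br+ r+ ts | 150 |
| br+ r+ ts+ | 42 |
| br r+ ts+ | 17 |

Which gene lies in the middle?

The two rarest classes, br+ r ts+ and br r+ ts, are the double crossovers. Comparing them with the parentals, only the br allele has switched, so br is the middle locus and the order is r – br – ts.

br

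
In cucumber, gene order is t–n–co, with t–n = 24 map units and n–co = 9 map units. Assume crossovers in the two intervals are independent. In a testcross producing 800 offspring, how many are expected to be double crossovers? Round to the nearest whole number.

17

Map distances give recombination frequencies of 0.240 and 0.090 for the two intervals.
With no interference, expected double-crossover frequency = 0.240 × 0.090 = 0.02160.
Expected number = 0.02160 × 800 = 17.28 ≈ 17.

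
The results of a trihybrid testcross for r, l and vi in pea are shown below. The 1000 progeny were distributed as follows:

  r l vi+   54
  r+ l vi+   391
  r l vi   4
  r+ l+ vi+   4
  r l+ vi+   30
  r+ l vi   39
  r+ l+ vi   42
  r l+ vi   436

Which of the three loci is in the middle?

The two most frequent reciprocal classes, r+ l vi+ and r l+ vi, are the parental types, so the F1 was r+ l vi+ / r l+ vi.
The two rarest classes, r+ l+ vi+ and r l vi, are the double crossovers. Comparing them with the parentals, only the l allele has switched, so l is the middle locus and the order is vi – l – r.

l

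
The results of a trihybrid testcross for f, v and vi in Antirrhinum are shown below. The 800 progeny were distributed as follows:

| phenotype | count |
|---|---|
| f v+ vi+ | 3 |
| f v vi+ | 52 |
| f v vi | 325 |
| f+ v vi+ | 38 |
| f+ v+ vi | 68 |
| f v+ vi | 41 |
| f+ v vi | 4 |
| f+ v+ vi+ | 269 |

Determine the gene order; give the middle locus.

f

The two most frequent reciprocal classes, f v vi and f+ v+ vi+, are the parental types, so the F1 was f v vi / f+ v+ vi+.
The two rarest classes, f+ v vi and f v+ vi+, are the double crossovers. Comparing them with the parentals, only the f allele has switched, so f is the middle locus and the order is v – f – vi.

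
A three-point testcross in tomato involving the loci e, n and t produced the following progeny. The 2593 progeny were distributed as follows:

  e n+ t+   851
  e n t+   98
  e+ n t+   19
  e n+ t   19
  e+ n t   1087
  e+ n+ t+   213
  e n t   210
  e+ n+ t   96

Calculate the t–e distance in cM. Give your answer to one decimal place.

The two most frequent reciprocal classes, e n+ t+ and e+ n t, are the parental types, so the F1 was e n+ t+ / e+ n t.
The two rarest classes, e n+ t and e+ n t+, are the double crossovers. Comparing them with the parentals, only the t allele has switched, so t is the middle locus and the order is n – t – e.
Crossovers in the t–e interval produce the single-crossover classes e+ n+ t+ and e n t (213 + 210 = 423) plus the double crossovers (38).
RF(t–e) = (423 + 38) / 2593 = 461/2593 = 0.1778 → 17.8 cM.

17.8 cM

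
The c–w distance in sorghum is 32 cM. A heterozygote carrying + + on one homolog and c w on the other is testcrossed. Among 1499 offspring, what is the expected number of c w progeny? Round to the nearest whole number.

A map distance of 32 cM corresponds to a recombination frequency of 0.320.
The F1 is + + / c w, so c w is a parental gamete class with expected frequency (1 − r)/2 = 0.680/2 = 0.3400.
Expected number = 0.3400 × 1499 = 509.66 ≈ 510.

510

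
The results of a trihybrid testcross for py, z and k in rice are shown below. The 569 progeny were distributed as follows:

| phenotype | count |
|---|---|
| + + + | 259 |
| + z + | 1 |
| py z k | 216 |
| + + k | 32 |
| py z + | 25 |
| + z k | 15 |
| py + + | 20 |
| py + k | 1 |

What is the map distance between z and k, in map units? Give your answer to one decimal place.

The two most frequent reciprocal classes, + + + and py z k, are the parental types, so the F1 was + + + / py z k.
The two rarest classes, + z + and py + k, are the double crossovers. Comparing them with the parentals, only the z allele has switched, so z is the middle locus and the order is py – z – k.
Crossovers in the z–k interval produce the single-crossover classes + + k and py z + (32 + 25 = 57) plus the double crossovers (2).
RF(z–k) = (57 + 2) / 569 = 59/569 = 0.1037 → 10.4 map units.

10.4 map units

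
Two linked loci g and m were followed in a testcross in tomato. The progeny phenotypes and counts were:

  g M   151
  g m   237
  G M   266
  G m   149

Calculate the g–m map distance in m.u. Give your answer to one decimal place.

37.4 m.u.

The two most frequent classes, G M (266) and g m (237), are the parental types, so the F1 was G M / g m.
The recombinant classes are G m and g M: 149 + 151 = 300.
Recombination frequency = 300/803 = 0.3736 ≈ 37.4%, i.e. 37.4 m.u.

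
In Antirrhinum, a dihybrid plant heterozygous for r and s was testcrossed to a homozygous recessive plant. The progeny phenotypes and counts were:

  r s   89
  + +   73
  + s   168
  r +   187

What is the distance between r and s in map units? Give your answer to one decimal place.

31.3 map units

The two most frequent classes, + s (168) and r + (187), are the parental types, so the F1 was + s / r +.
The recombinant classes are + + and r s: 73 + 89 = 162.
Recombination frequency = 162/517 = 0.3133 ≈ 31.3%, i.e. 31.3 map units.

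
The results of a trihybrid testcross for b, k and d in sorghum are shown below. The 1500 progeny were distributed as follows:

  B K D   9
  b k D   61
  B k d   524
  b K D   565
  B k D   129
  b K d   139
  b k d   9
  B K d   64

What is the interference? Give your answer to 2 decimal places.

0.34

The two most frequent reciprocal classes, b K D and B k d, are the parental types, so the F1 was b K D / B k d.
The two rarest classes, B K D and b k d, are the double crossovers. Comparing them with the parentals, only the b allele has switched, so b is the middle locus and the order is k – b – d.
k–b: (125 + 18)/1500 = 0.0953; b–d: (268 + 18)/1500 = 0.1907.
Expected DCO frequency = 0.0953 × 0.1907 ≈ 0.01817; observed = 18/1500 ≈ 0.01200.
Coefficient of coincidence = 0.01200/0.01817 ≈ 0.66; interference = 1 − 0.66 = 0.34.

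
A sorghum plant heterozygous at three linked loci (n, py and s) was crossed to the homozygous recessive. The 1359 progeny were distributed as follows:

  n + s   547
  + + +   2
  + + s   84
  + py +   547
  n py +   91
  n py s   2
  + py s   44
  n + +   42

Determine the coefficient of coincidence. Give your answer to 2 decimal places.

0.34

The two most frequent reciprocal classes, + py + and n + s, are the parental types, so the F1 was + py + / n + s.
The two rarest classes, + + + and n py s, are the double crossovers. Comparing them with the parentals, only the py allele has switched, so py is the middle locus and the order is n – py – s.
n–py: (175 + 4)/1359 = 0.1317; py–s: (86 + 4)/1359 = 0.0662.
Expected DCO frequency = 0.1317 × 0.0662 ≈ 0.00872; observed = 4/1359 ≈ 0.00294.
Coefficient of coincidence = 0.00294/0.00872 ≈ 0.34.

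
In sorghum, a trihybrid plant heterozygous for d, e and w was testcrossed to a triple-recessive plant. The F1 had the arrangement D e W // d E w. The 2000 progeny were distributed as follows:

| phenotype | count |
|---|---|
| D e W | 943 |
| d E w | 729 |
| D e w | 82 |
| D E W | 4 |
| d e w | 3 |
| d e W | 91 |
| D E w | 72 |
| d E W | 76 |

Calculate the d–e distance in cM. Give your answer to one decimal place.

The two rarest classes, D E W and d e w, are the double crossovers. Comparing them with the parentals, only the e allele has switched, so e is the middle locus and the order is d – e – w.
Crossovers in the d–e interval produce the single-crossover classes d e W and D E w (91 + 72 = 163) plus the double crossovers (7).
RF(d–e) = (163 + 7) / 2000 = 170/2000 = 0.0850 → 8.5 cM.

8.5 cM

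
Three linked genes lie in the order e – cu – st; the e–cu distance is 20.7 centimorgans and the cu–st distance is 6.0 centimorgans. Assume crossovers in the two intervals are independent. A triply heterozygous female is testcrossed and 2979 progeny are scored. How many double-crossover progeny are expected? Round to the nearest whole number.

Map distances give recombination frequencies of 0.207 and 0.060 for the two intervals.
With no interference, expected double-crossover frequency = 0.207 × 0.060 = 0.01242.
Expected number = 0.01242 × 2979 = 37.00 ≈ 37.

37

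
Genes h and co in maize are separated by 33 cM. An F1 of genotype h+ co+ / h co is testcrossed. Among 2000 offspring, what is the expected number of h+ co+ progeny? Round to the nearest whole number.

670

A map distance of 33 cM corresponds to a recombination frequency of 0.330.
The F1 is h+ co+ / h co, so h+ co+ is a parental gamete class with expected frequency (1 − r)/2 = 0.670/2 = 0.3350.
Expected number = 0.3350 × 2000 = 670.00 ≈ 670.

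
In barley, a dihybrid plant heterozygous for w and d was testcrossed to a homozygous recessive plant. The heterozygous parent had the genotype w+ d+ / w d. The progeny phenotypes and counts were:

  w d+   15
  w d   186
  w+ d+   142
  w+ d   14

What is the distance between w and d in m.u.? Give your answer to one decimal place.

The recombinant classes are w+ d and w d+: 14 + 15 = 29.
Recombination frequency = 29/357 = 0.0812 ≈ 8.1%, i.e. 8.1 m.u.

8.1 m.u.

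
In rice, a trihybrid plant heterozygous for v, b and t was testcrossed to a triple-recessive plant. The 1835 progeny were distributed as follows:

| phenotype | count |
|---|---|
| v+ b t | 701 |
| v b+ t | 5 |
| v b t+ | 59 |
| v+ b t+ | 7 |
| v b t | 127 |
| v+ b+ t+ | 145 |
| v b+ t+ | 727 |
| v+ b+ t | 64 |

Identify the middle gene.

t

The two most frequent reciprocal classes, v+ b t and v b+ t+, are the parental types, so the F1 was v+ b t / v b+ t+.
The two rarest classes, v+ b t+ and v b+ t, are the double crossovers. Comparing them with the parentals, only the t allele has switched, so t is the middle locus and the order is v – t – b.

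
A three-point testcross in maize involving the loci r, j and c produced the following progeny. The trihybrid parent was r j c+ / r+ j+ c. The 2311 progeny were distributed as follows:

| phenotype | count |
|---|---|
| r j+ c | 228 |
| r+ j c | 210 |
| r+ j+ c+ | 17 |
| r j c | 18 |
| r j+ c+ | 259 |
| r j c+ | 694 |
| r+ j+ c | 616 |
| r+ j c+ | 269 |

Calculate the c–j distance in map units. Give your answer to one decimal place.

The two rarest classes, r j c and r+ j+ c+, are the double crossovers. Comparing them with the parentals, only the c allele has switched, so c is the middle locus and the order is r – c – j.
Crossovers in the c–j interval produce the single-crossover classes r j+ c+ and r+ j c (259 + 210 = 469) plus the double crossovers (35).
RF(c–j) = (469 + 35) / 2311 = 504/2311 = 0.2181 → 21.8 map units.

21.8 map units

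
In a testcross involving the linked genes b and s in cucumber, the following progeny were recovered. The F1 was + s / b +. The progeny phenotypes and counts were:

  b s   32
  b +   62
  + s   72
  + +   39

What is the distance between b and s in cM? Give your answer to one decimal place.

The recombinant classes are + + and b s: 39 + 32 = 71.
Recombination frequency = 71/205 = 0.3463 ≈ 34.6%, i.e. 34.6 cM.

34.6 cM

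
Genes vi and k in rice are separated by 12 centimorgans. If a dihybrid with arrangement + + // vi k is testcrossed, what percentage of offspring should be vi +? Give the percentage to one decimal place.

A map distance of 12 centimorgans corresponds to a recombination frequency of 0.120.
The F1 is + + / vi k, so vi + is a recombinant gamete class with expected frequency r/2 = 0.120/2 = 0.0600.
That is 0.0600 = 6.0% of the progeny.

6.0%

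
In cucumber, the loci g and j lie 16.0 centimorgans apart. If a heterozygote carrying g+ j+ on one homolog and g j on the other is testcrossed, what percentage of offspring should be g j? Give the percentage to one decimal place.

42.0%

A map distance of 16.0 centimorgans corresponds to a recombination frequency of 0.160.
The F1 is g+ j+ / g j, so g j is a parental gamete class with expected frequency (1 − r)/2 = 0.840/2 = 0.4200.
That is 0.4200 = 42.0% of the progeny.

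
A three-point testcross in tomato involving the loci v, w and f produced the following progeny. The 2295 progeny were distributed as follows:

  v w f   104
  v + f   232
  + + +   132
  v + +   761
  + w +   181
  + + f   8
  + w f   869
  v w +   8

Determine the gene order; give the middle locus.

The two most frequent reciprocal classes, + w f and v + +, are the parental types, so the F1 was + w f / v + +.
The two rarest classes, + + f and v w +, are the double crossovers. Comparing them with the parentals, only the w allele has switched, so w is the middle locus and the order is f – w – v.

w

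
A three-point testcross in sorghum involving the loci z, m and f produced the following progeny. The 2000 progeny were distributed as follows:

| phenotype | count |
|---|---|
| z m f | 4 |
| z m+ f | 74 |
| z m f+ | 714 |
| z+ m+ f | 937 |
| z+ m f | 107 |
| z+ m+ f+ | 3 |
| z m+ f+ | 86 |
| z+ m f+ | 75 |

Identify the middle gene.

The two most frequent reciprocal classes, z+ m+ f and z m f+, are the parental types, so the F1 was z+ m+ f / z m f+.
The two rarest classes, z+ m+ f+ and z m f, are the double crossovers. Comparing them with the parentals, only the f allele has switched, so f is the middle locus and the order is z – f – m.

f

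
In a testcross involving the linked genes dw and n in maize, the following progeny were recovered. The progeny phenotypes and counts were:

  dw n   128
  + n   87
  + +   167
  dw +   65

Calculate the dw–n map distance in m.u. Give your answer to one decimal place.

The two most frequent classes, + + (167) and dw n (128), are the parental types, so the F1 was + + / dw n.
The recombinant classes are + n and dw +: 87 + 65 = 152.
Recombination frequency = 152/447 = 0.3400 ≈ 34.0%, i.e. 34.0 m.u.

34.0 m.u.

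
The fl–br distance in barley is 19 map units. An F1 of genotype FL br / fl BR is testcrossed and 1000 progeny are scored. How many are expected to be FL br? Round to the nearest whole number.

A map distance of 19 map units corresponds to a recombination frequency of 0.190.
The F1 is FL br / fl BR, so FL br is a parental gamete class with expected frequency (1 − r)/2 = 0.810/2 = 0.4050.
Expected number = 0.4050 × 1000 = 405.00 ≈ 405.

405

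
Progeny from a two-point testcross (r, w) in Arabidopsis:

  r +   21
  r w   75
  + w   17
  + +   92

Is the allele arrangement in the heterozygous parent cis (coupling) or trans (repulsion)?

The two most frequent classes are + + (92) and r w (75); these are the parental (non-recombinant) types.
So the F1 carried + + on one chromosome and r w on the other — the recessive alleles are on the same chromosome (cis / coupling).

cis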